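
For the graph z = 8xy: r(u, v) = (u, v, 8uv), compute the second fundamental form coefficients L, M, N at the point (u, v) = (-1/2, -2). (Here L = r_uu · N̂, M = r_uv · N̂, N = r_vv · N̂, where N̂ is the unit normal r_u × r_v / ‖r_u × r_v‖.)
L = 0;  M = 8*sqrt(273)/273;  N = 0

Compute the unit normal N̂(u, v) = (-8*v/sqrt(64*u^2 + 64*v^2 + 1), -8*u/sqrt(64*u^2 + 64*v^2 + 1), 1/sqrt(64*u^2 + 64*v^2 + 1)), and the second partials r_uu, r_uv, r_vv. Take dot products:
  L(u, v) = r_uu · N̂ = 0,
  M(u, v) = r_uv · N̂ = 8/sqrt(64*u^2 + 64*v^2 + 1),
  N(u, v) = r_vv · N̂ = 0.
Evaluating at (u, v) = (-1/2, -2):
  L = 0, M = 8*sqrt(273)/273, N = 0.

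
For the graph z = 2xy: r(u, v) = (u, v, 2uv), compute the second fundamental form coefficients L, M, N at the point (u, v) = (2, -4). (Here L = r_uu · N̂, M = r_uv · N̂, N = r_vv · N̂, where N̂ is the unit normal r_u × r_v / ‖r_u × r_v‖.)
L = 0;  M = 2/9;  N = 0

Compute the unit normal N̂(u, v) = (-2*v/sqrt(4*u^2 + 4*v^2 + 1), -2*u/sqrt(4*u^2 + 4*v^2 + 1), 1/sqrt(4*u^2 + 4*v^2 + 1)), and the second partials r_uu, r_uv, r_vv. Take dot products:
  L(u, v) = r_uu · N̂ = 0,
  M(u, v) = r_uv · N̂ = 2/sqrt(4*u^2 + 4*v^2 + 1),
  N(u, v) = r_vv · N̂ = 0.
Evaluating at (u, v) = (2, -4):
  L = 0, M = 2/9, N = 0.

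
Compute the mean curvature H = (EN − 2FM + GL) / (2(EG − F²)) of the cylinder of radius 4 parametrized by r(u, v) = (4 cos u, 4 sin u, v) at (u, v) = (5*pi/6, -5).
H = -1/8

With E = 16, F = 0, G = 1, L = -4, M = 0, N = 0, assemble
  H = (EN − 2FM + GL) / (2(EG − F²)) = -1/8.
At (u, v) = (5*pi/6, -5): H = -1/8.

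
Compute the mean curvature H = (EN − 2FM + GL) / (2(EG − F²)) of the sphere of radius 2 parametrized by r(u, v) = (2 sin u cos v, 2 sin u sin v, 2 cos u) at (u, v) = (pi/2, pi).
H = -1/2

With E = 4, F = 0, G = 4*sin(u)^2, L = -2*sin(u)/Abs(sin(u)), M = 0, N = -2*sin(u)^3/Abs(sin(u)), assemble
  H = (EN − 2FM + GL) / (2(EG − F²)) = -sin(u)/(2*Abs(sin(u))).
At (u, v) = (pi/2, pi): H = -1/2.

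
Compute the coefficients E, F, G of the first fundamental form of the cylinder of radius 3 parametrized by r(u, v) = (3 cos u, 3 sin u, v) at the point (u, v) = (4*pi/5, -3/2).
E = 9;  F = 0;  G = 1

Partials: r_u = (-3*sin(u), 3*cos(u), 0), r_v = (0, 0, 1). As functions of (u, v):
  E = r_u · r_u = 9,
  F = r_u · r_v = 0,
  G = r_v · r_v = 1.
Evaluating at (u, v) = (4*pi/5, -3/2): E = 9, F = 0, G = 1.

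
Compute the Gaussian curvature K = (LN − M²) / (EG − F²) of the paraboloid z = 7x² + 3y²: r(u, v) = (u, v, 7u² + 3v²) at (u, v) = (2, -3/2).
K = 21/187489

Coefficients of the first fundamental form: E = 196*u^2 + 1, F = 84*u*v, G = 36*v^2 + 1.
Coefficients of the second fundamental form: L = 14/sqrt(196*u^2 + 36*v^2 + 1), M = 0, N = 6/sqrt(196*u^2 + 36*v^2 + 1).
Assemble K = (LN − M²)/(EG − F²) = 84/(38416*u^4 + 14112*u^2*v^2 + 392*u^2 + 1296*v^4 + 72*v^2 + 1). At (u, v) = (2, -3/2): K = 21/187489.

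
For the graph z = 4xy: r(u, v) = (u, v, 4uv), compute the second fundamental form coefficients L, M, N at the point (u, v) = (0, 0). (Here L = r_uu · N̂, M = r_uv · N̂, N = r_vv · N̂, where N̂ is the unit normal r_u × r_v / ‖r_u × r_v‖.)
L = 0;  M = 4;  N = 0

Compute the unit normal N̂(u, v) = (-4*v/sqrt(16*u^2 + 16*v^2 + 1), -4*u/sqrt(16*u^2 + 16*v^2 + 1), 1/sqrt(16*u^2 + 16*v^2 + 1)), and the second partials r_uu, r_uv, r_vv. Take dot products:
  L(u, v) = r_uu · N̂ = 0,
  M(u, v) = r_uv · N̂ = 4/sqrt(16*u^2 + 16*v^2 + 1),
  N(u, v) = r_vv · N̂ = 0.
Evaluating at (u, v) = (0, 0):
  L = 0, M = 4, N = 0.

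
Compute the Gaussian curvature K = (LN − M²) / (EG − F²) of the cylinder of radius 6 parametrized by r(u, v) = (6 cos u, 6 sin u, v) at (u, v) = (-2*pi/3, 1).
K = 0

Coefficients of the first fundamental form: E = 36, F = 0, G = 1.
Coefficients of the second fundamental form: L = -6, M = 0, N = 0.
Assemble K = (LN − M²)/(EG − F²) = 0. At (u, v) = (-2*pi/3, 1): K = 0.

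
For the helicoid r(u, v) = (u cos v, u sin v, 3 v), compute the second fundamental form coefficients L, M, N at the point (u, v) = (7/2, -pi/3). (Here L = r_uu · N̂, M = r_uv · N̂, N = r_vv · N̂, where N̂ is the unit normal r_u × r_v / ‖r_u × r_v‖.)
L = 0;  M = -6*sqrt(85)/85;  N = 0

Compute the unit normal N̂(u, v) = (3*sin(v)/sqrt(u^2 + 9), -3*cos(v)/sqrt(u^2 + 9), u/sqrt(u^2 + 9)), and the second partials r_uu, r_uv, r_vv. Take dot products:
  L(u, v) = r_uu · N̂ = 0,
  M(u, v) = r_uv · N̂ = -3/sqrt(u^2 + 9),
  N(u, v) = r_vv · N̂ = 0.
Evaluating at (u, v) = (7/2, -pi/3):
  L = 0, M = -6*sqrt(85)/85, N = 0.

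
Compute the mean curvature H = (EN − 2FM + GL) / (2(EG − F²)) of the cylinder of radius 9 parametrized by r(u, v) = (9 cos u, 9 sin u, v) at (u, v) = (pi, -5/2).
H = -1/18

With E = 81, F = 0, G = 1, L = -9, M = 0, N = 0, assemble
  H = (EN − 2FM + GL) / (2(EG − F²)) = -1/18.
At (u, v) = (pi, -5/2): H = -1/18.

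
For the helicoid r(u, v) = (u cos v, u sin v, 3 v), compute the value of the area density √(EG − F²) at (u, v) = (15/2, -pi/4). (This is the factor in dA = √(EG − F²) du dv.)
√(EG − F²)|_{(15/2, -pi/4)} = 3*sqrt(29)/2

E = 1, F = 0, G = u^2 + 9, so EG − F² = u^2 + 9. Taking the positive square root: √(EG − F²) = sqrt(u^2 + 9). At (u, v) = (15/2, -pi/4): 3*sqrt(29)/2.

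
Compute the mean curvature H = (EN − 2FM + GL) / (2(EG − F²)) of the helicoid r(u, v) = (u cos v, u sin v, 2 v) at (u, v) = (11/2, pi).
H = 0

With E = 1, F = 0, G = u^2 + 4, L = 0, M = -2/sqrt(u^2 + 4), N = 0, assemble
  H = (EN − 2FM + GL) / (2(EG − F²)) = 0.
At (u, v) = (11/2, pi): H = 0.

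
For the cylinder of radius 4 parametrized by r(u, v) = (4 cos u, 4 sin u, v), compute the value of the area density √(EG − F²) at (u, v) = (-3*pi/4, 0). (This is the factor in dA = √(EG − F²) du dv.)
√(EG − F²)|_{(-3*pi/4, 0)} = 4

E = 16, F = 0, G = 1, so EG − F² = 16. Taking the positive square root: √(EG − F²) = 4. At (u, v) = (-3*pi/4, 0): 4.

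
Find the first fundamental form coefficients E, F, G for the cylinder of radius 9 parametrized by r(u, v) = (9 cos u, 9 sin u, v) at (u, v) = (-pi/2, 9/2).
E = 81;  F = 0;  G = 1

Partials: r_u = (-9*sin(u), 9*cos(u), 0), r_v = (0, 0, 1). As functions of (u, v):
  E = r_u · r_u = 81,
  F = r_u · r_v = 0,
  G = r_v · r_v = 1.
Evaluating at (u, v) = (-pi/2, 9/2): E = 81, F = 0, G = 1.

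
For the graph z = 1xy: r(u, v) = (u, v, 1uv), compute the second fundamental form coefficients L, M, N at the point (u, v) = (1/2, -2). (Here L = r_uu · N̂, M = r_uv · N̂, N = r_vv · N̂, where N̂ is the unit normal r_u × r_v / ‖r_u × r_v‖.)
L = 0;  M = 2*sqrt(21)/21;  N = 0

Compute the unit normal N̂(u, v) = (-v/sqrt(u^2 + v^2 + 1), -u/sqrt(u^2 + v^2 + 1), 1/sqrt(u^2 + v^2 + 1)), and the second partials r_uu, r_uv, r_vv. Take dot products:
  L(u, v) = r_uu · N̂ = 0,
  M(u, v) = r_uv · N̂ = 1/sqrt(u^2 + v^2 + 1),
  N(u, v) = r_vv · N̂ = 0.
Evaluating at (u, v) = (1/2, -2):
  L = 0, M = 2*sqrt(21)/21, N = 0.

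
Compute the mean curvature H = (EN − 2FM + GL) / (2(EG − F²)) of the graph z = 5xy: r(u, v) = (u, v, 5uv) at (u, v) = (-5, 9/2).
H = 22500*sqrt(4529)/20511841

With E = 25*v^2 + 1, F = 25*u*v, G = 25*u^2 + 1, L = 0, M = 5/sqrt(25*u^2 + 25*v^2 + 1), N = 0, assemble
  H = (EN − 2FM + GL) / (2(EG − F²)) = -125*u*v/(25*u^2 + 25*v^2 + 1)^(3/2).
At (u, v) = (-5, 9/2): H = 22500*sqrt(4529)/20511841.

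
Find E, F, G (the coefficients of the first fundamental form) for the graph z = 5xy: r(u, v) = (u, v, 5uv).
E = 25*v^2 + 1;  F = 25*u*v;  G = 25*u^2 + 1

Compute partials: r_u = (1, 0, 5*v), r_v = (0, 1, 5*u). Then
  E = r_u · r_u = 25*v^2 + 1,
  F = r_u · r_v = 25*u*v,
  G = r_v · r_v = 25*u^2 + 1.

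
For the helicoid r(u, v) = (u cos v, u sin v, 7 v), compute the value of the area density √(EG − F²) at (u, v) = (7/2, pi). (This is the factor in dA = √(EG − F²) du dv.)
√(EG − F²)|_{(7/2, pi)} = 7*sqrt(5)/2

E = 1, F = 0, G = u^2 + 49, so EG − F² = u^2 + 49. Taking the positive square root: √(EG − F²) = sqrt(u^2 + 49). At (u, v) = (7/2, pi): 7*sqrt(5)/2.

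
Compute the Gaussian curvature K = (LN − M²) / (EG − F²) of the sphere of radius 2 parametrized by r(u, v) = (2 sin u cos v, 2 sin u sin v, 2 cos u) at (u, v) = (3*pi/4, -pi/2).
K = 1/4

Coefficients of the first fundamental form: E = 4, F = 0, G = 4*sin(u)^2.
Coefficients of the second fundamental form: L = -2*sin(u)/Abs(sin(u)), M = 0, N = -2*sin(u)^3/Abs(sin(u)).
Assemble K = (LN − M²)/(EG − F²) = 1/4. At (u, v) = (3*pi/4, -pi/2): K = 1/4.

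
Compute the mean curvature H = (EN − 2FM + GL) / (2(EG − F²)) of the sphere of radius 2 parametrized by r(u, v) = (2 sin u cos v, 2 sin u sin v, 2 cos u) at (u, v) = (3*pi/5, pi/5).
H = -1/2

With E = 4, F = 0, G = 4*sin(u)^2, L = -2*sin(u)/Abs(sin(u)), M = 0, N = -2*sin(u)^3/Abs(sin(u)), assemble
  H = (EN − 2FM + GL) / (2(EG − F²)) = -sin(u)/(2*Abs(sin(u))).
At (u, v) = (3*pi/5, pi/5): H = -1/2.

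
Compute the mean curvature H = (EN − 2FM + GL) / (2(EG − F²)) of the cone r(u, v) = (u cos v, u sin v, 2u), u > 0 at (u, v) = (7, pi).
H = sqrt(5)/35

With E = 5, F = 0, G = u^2, L = 0, M = 0, N = 2*sqrt(5)*u^2/(5*Abs(u)), assemble
  H = (EN − 2FM + GL) / (2(EG − F²)) = sqrt(5)/(5*Abs(u)).
At (u, v) = (7, pi): H = sqrt(5)/35.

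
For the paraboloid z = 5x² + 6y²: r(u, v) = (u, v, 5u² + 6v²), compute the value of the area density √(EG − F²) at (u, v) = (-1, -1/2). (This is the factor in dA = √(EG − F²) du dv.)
√(EG − F²)|_{(-1, -1/2)} = sqrt(137)

E = 100*u^2 + 1, F = 120*u*v, G = 144*v^2 + 1, so EG − F² = 100*u^2 + 144*v^2 + 1. Taking the positive square root: √(EG − F²) = sqrt(100*u^2 + 144*v^2 + 1). At (u, v) = (-1, -1/2): sqrt(137).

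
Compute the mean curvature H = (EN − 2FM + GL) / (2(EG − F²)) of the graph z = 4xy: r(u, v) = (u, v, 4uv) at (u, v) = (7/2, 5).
H = -1120*sqrt(597)/356409

With E = 16*v^2 + 1, F = 16*u*v, G = 16*u^2 + 1, L = 0, M = 4/sqrt(16*u^2 + 16*v^2 + 1), N = 0, assemble
  H = (EN − 2FM + GL) / (2(EG − F²)) = -64*u*v/(16*u^2 + 16*v^2 + 1)^(3/2).
At (u, v) = (7/2, 5): H = -1120*sqrt(597)/356409.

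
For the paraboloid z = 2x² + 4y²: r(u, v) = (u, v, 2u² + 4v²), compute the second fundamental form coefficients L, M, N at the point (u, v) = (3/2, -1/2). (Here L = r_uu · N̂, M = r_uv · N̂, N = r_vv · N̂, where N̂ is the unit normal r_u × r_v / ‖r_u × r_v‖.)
L = 4*sqrt(53)/53;  M = 0;  N = 8*sqrt(53)/53

Compute the unit normal N̂(u, v) = (-4*u/sqrt(16*u^2 + 64*v^2 + 1), -8*v/sqrt(16*u^2 + 64*v^2 + 1), 1/sqrt(16*u^2 + 64*v^2 + 1)), and the second partials r_uu, r_uv, r_vv. Take dot products:
  L(u, v) = r_uu · N̂ = 4/sqrt(16*u^2 + 64*v^2 + 1),
  M(u, v) = r_uv · N̂ = 0,
  N(u, v) = r_vv · N̂ = 8/sqrt(16*u^2 + 64*v^2 + 1).
Evaluating at (u, v) = (3/2, -1/2):
  L = 4*sqrt(53)/53, M = 0, N = 8*sqrt(53)/53.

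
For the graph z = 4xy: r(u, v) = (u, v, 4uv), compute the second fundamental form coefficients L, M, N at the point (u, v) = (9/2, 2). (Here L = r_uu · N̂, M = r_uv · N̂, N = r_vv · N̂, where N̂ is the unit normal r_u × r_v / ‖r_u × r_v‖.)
L = 0;  M = 4*sqrt(389)/389;  N = 0

Compute the unit normal N̂(u, v) = (-4*v/sqrt(16*u^2 + 16*v^2 + 1), -4*u/sqrt(16*u^2 + 16*v^2 + 1), 1/sqrt(16*u^2 + 16*v^2 + 1)), and the second partials r_uu, r_uv, r_vv. Take dot products:
  L(u, v) = r_uu · N̂ = 0,
  M(u, v) = r_uv · N̂ = 4/sqrt(16*u^2 + 16*v^2 + 1),
  N(u, v) = r_vv · N̂ = 0.
Evaluating at (u, v) = (9/2, 2):
  L = 0, M = 4*sqrt(389)/389, N = 0.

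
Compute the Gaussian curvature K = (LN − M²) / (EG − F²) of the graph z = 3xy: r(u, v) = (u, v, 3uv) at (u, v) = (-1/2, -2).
K = -144/24649

Coefficients of the first fundamental form: E = 9*v^2 + 1, F = 9*u*v, G = 9*u^2 + 1.
Coefficients of the second fundamental form: L = 0, M = 3/sqrt(9*u^2 + 9*v^2 + 1), N = 0.
Assemble K = (LN − M²)/(EG − F²) = -9/(81*u^4 + 162*u^2*v^2 + 18*u^2 + 81*v^4 + 18*v^2 + 1). At (u, v) = (-1/2, -2): K = -144/24649.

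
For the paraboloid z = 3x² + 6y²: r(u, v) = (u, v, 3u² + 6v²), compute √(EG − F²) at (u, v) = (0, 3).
√(EG − F²)|_{(0, 3)} = sqrt(1297)

E = 36*u^2 + 1, F = 72*u*v, G = 144*v^2 + 1; EG − F² = 36*u^2 + 144*v^2 + 1; √(EG − F²) = sqrt(36*u^2 + 144*v^2 + 1). At the given point: sqrt(1297).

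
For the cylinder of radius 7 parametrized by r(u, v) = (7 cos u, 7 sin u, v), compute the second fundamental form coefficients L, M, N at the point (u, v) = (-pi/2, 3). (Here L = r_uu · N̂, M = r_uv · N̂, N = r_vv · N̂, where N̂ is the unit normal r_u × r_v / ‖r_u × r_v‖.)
L = -7;  M = 0;  N = 0

Compute the unit normal N̂(u, v) = (cos(u), sin(u), 0), and the second partials r_uu, r_uv, r_vv. Take dot products:
  L(u, v) = r_uu · N̂ = -7,
  M(u, v) = r_uv · N̂ = 0,
  N(u, v) = r_vv · N̂ = 0.
Evaluating at (u, v) = (-pi/2, 3):
  L = -7, M = 0, N = 0.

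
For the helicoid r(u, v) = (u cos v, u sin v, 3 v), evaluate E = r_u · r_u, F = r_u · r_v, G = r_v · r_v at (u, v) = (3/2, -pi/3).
E = 1;  F = 0;  G = 45/4

Partials: r_u = (cos(v), sin(v), 0), r_v = (-u*sin(v), u*cos(v), 3). As functions of (u, v):
  E = r_u · r_u = 1,
  F = r_u · r_v = 0,
  G = r_v · r_v = u^2 + 9.
Evaluating at (u, v) = (3/2, -pi/3): E = 1, F = 0, G = 45/4.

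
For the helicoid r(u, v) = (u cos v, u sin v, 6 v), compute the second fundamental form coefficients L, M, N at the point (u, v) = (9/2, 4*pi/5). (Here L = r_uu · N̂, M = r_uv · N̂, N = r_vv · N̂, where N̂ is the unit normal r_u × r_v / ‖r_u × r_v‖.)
L = 0;  M = -4/5;  N = 0

Compute the unit normal N̂(u, v) = (6*sin(v)/sqrt(u^2 + 36), -6*cos(v)/sqrt(u^2 + 36), u/sqrt(u^2 + 36)), and the second partials r_uu, r_uv, r_vv. Take dot products:
  L(u, v) = r_uu · N̂ = 0,
  M(u, v) = r_uv · N̂ = -6/sqrt(u^2 + 36),
  N(u, v) = r_vv · N̂ = 0.
Evaluating at (u, v) = (9/2, 4*pi/5):
  L = 0, M = -4/5, N = 0.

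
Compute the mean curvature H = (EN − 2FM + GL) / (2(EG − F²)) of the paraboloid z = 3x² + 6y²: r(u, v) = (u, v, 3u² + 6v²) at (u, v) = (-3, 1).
H = 2385*sqrt(469)/219961

With E = 36*u^2 + 1, F = 72*u*v, G = 144*v^2 + 1, L = 6/sqrt(36*u^2 + 144*v^2 + 1), M = 0, N = 12/sqrt(36*u^2 + 144*v^2 + 1), assemble
  H = (EN − 2FM + GL) / (2(EG − F²)) = 9*(24*u^2 + 48*v^2 + 1)/(36*u^2 + 144*v^2 + 1)^(3/2).
At (u, v) = (-3, 1): H = 2385*sqrt(469)/219961.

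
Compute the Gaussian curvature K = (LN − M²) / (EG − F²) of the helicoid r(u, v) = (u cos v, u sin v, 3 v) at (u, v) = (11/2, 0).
K = -144/24649

Coefficients of the first fundamental form: E = 1, F = 0, G = u^2 + 9.
Coefficients of the second fundamental form: L = 0, M = -3/sqrt(u^2 + 9), N = 0.
Assemble K = (LN − M²)/(EG − F²) = -9/(u^2 + 9)^2. At (u, v) = (11/2, 0): K = -144/24649.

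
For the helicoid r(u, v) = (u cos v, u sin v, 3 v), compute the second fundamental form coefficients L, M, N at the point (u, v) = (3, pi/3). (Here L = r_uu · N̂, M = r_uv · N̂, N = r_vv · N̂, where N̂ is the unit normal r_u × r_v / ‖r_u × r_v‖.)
L = 0;  M = -sqrt(2)/2;  N = 0

Compute the unit normal N̂(u, v) = (3*sin(v)/sqrt(u^2 + 9), -3*cos(v)/sqrt(u^2 + 9), u/sqrt(u^2 + 9)), and the second partials r_uu, r_uv, r_vv. Take dot products:
  L(u, v) = r_uu · N̂ = 0,
  M(u, v) = r_uv · N̂ = -3/sqrt(u^2 + 9),
  N(u, v) = r_vv · N̂ = 0.
Evaluating at (u, v) = (3, pi/3):
  L = 0, M = -sqrt(2)/2, N = 0.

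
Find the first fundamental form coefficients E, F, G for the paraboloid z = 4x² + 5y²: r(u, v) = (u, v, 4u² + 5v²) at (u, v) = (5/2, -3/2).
E = 401;  F = -300;  G = 226

Partials: r_u = (1, 0, 8*u), r_v = (0, 1, 10*v). As functions of (u, v):
  E = r_u · r_u = 64*u^2 + 1,
  F = r_u · r_v = 80*u*v,
  G = r_v · r_v = 100*v^2 + 1.
Evaluating at (u, v) = (5/2, -3/2): E = 401, F = -300, G = 226.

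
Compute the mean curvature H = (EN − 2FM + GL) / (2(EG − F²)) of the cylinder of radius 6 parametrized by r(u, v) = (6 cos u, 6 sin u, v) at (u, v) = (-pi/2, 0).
H = -1/12

With E = 36, F = 0, G = 1, L = -6, M = 0, N = 0, assemble
  H = (EN − 2FM + GL) / (2(EG − F²)) = -1/12.
At (u, v) = (-pi/2, 0): H = -1/12.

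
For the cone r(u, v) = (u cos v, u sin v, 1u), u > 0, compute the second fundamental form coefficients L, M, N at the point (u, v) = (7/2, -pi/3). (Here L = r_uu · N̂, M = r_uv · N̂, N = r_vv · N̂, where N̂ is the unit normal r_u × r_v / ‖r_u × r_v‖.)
L = 0;  M = 0;  N = 7*sqrt(2)/4

Compute the unit normal N̂(u, v) = (-sqrt(2)*u*cos(v)/(2*Abs(u)), -sqrt(2)*u*sin(v)/(2*Abs(u)), sqrt(2)*u/(2*Abs(u))), and the second partials r_uu, r_uv, r_vv. Take dot products:
  L(u, v) = r_uu · N̂ = 0,
  M(u, v) = r_uv · N̂ = 0,
  N(u, v) = r_vv · N̂ = sqrt(2)*u^2/(2*Abs(u)).
Evaluating at (u, v) = (7/2, -pi/3):
  L = 0, M = 0, N = 7*sqrt(2)/4.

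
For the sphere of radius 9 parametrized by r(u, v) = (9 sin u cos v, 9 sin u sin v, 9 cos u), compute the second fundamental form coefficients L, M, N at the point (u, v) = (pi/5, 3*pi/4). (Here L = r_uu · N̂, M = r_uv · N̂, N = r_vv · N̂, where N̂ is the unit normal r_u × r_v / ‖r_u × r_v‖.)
L = -9;  M = 0;  N = -45/8 + 9*sqrt(5)/8

Compute the unit normal N̂(u, v) = (sin(u)^2*cos(v)/Abs(sin(u)), sin(u)^2*sin(v)/Abs(sin(u)), sin(2*u)/(2*Abs(sin(u)))), and the second partials r_uu, r_uv, r_vv. Take dot products:
  L(u, v) = r_uu · N̂ = -9*sin(u)/Abs(sin(u)),
  M(u, v) = r_uv · N̂ = 0,
  N(u, v) = r_vv · N̂ = -9*sin(u)^3/Abs(sin(u)).
Evaluating at (u, v) = (pi/5, 3*pi/4):
  L = -9, M = 0, N = -45/8 + 9*sqrt(5)/8.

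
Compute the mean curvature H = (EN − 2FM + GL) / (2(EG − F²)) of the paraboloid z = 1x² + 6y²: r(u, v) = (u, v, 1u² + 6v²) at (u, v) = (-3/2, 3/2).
H = 385*sqrt(334)/111556

With E = 4*u^2 + 1, F = 24*u*v, G = 144*v^2 + 1, L = 2/sqrt(4*u^2 + 144*v^2 + 1), M = 0, N = 12/sqrt(4*u^2 + 144*v^2 + 1), assemble
  H = (EN − 2FM + GL) / (2(EG − F²)) = (24*u^2 + 144*v^2 + 7)/(4*u^2 + 144*v^2 + 1)^(3/2).
At (u, v) = (-3/2, 3/2): H = 385*sqrt(334)/111556.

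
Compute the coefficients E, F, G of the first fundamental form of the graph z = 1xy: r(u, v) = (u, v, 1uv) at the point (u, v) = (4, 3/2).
E = 13/4;  F = 6;  G = 17

Partials: r_u = (1, 0, v), r_v = (0, 1, u). As functions of (u, v):
  E = r_u · r_u = v^2 + 1,
  F = r_u · r_v = u*v,
  G = r_v · r_v = u^2 + 1.
Evaluating at (u, v) = (4, 3/2): E = 13/4, F = 6, G = 17.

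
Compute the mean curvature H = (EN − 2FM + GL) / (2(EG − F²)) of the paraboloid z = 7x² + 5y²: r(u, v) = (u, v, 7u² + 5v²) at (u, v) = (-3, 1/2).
H = 9007*sqrt(1790)/3204100

With E = 196*u^2 + 1, F = 140*u*v, G = 100*v^2 + 1, L = 14/sqrt(196*u^2 + 100*v^2 + 1), M = 0, N = 10/sqrt(196*u^2 + 100*v^2 + 1), assemble
  H = (EN − 2FM + GL) / (2(EG − F²)) = 4*(245*u^2 + 175*v^2 + 3)/(196*u^2 + 100*v^2 + 1)^(3/2).
At (u, v) = (-3, 1/2): H = 9007*sqrt(1790)/3204100.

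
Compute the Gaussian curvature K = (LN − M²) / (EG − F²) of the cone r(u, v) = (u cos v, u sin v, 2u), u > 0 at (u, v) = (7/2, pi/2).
K = 0

Coefficients of the first fundamental form: E = 5, F = 0, G = u^2.
Coefficients of the second fundamental form: L = 0, M = 0, N = 2*sqrt(5)*u^2/(5*Abs(u)).
Assemble K = (LN − M²)/(EG − F²) = 0. At (u, v) = (7/2, pi/2): K = 0.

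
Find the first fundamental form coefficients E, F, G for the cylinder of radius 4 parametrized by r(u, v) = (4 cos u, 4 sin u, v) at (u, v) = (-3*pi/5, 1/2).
E = 16;  F = 0;  G = 1

Partials: r_u = (-4*sin(u), 4*cos(u), 0), r_v = (0, 0, 1). As functions of (u, v):
  E = r_u · r_u = 16,
  F = r_u · r_v = 0,
  G = r_v · r_v = 1.
Evaluating at (u, v) = (-3*pi/5, 1/2): E = 16, F = 0, G = 1.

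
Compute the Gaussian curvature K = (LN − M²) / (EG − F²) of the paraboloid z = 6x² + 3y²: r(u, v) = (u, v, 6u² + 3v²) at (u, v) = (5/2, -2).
K = 72/1092025

Coefficients of the first fundamental form: E = 144*u^2 + 1, F = 72*u*v, G = 36*v^2 + 1.
Coefficients of the second fundamental form: L = 12/sqrt(144*u^2 + 36*v^2 + 1), M = 0, N = 6/sqrt(144*u^2 + 36*v^2 + 1).
Assemble K = (LN − M²)/(EG − F²) = 72/(20736*u^4 + 10368*u^2*v^2 + 288*u^2 + 1296*v^4 + 72*v^2 + 1). At (u, v) = (5/2, -2): K = 72/1092025.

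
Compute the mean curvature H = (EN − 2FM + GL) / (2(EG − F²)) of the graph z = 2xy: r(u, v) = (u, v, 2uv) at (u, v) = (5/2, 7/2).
H = -14*sqrt(3)/225

With E = 4*v^2 + 1, F = 4*u*v, G = 4*u^2 + 1, L = 0, M = 2/sqrt(4*u^2 + 4*v^2 + 1), N = 0, assemble
  H = (EN − 2FM + GL) / (2(EG − F²)) = -8*u*v/(4*u^2 + 4*v^2 + 1)^(3/2).
At (u, v) = (5/2, 7/2): H = -14*sqrt(3)/225.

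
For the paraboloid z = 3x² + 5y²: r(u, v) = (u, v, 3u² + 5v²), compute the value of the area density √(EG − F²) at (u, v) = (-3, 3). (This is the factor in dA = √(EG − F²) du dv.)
√(EG − F²)|_{(-3, 3)} = 35

E = 36*u^2 + 1, F = 60*u*v, G = 100*v^2 + 1, so EG − F² = 36*u^2 + 100*v^2 + 1. Taking the positive square root: √(EG − F²) = sqrt(36*u^2 + 100*v^2 + 1). At (u, v) = (-3, 3): 35.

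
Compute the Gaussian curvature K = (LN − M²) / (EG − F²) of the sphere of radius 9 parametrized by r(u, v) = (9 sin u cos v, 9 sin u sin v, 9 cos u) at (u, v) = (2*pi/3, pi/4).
K = 1/81

Coefficients of the first fundamental form: E = 81, F = 0, G = 81*sin(u)^2.
Coefficients of the second fundamental form: L = -9*sin(u)/Abs(sin(u)), M = 0, N = -9*sin(u)^3/Abs(sin(u)).
Assemble K = (LN − M²)/(EG − F²) = 1/81. At (u, v) = (2*pi/3, pi/4): K = 1/81.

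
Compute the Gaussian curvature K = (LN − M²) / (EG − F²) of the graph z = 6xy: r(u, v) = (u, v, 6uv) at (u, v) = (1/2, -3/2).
K = -36/8281

Coefficients of the first fundamental form: E = 36*v^2 + 1, F = 36*u*v, G = 36*u^2 + 1.
Coefficients of the second fundamental form: L = 0, M = 6/sqrt(36*u^2 + 36*v^2 + 1), N = 0.
Assemble K = (LN − M²)/(EG − F²) = -36/(1296*u^4 + 2592*u^2*v^2 + 72*u^2 + 1296*v^4 + 72*v^2 + 1). At (u, v) = (1/2, -3/2): K = -36/8281.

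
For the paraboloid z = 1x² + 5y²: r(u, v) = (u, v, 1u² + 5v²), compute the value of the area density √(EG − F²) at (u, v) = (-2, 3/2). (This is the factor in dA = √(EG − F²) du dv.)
√(EG − F²)|_{(-2, 3/2)} = 11*sqrt(2)

E = 4*u^2 + 1, F = 20*u*v, G = 100*v^2 + 1, so EG − F² = 4*u^2 + 100*v^2 + 1. Taking the positive square root: √(EG − F²) = sqrt(4*u^2 + 100*v^2 + 1). At (u, v) = (-2, 3/2): 11*sqrt(2).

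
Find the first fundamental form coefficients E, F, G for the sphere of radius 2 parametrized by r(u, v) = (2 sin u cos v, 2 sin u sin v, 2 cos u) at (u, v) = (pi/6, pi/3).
E = 4;  F = 0;  G = 1

Partials: r_u = (2*cos(u)*cos(v), 2*sin(v)*cos(u), -2*sin(u)), r_v = (-2*sin(u)*sin(v), 2*sin(u)*cos(v), 0). As functions of (u, v):
  E = r_u · r_u = 4,
  F = r_u · r_v = 0,
  G = r_v · r_v = 4*sin(u)^2.
Evaluating at (u, v) = (pi/6, pi/3): E = 4, F = 0, G = 1.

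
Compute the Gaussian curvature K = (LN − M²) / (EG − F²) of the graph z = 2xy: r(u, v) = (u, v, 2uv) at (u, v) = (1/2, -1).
K = -1/9

Coefficients of the first fundamental form: E = 4*v^2 + 1, F = 4*u*v, G = 4*u^2 + 1.
Coefficients of the second fundamental form: L = 0, M = 2/sqrt(4*u^2 + 4*v^2 + 1), N = 0.
Assemble K = (LN − M²)/(EG − F²) = -4/(16*u^4 + 32*u^2*v^2 + 8*u^2 + 16*v^4 + 8*v^2 + 1). At (u, v) = (1/2, -1): K = -1/9.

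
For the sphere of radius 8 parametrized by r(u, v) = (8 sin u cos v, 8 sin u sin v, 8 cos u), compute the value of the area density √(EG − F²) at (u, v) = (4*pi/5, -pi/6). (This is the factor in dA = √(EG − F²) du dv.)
√(EG − F²)|_{(4*pi/5, -pi/6)} = 16*sqrt(10 - 2*sqrt(5))

E = 64, F = 0, G = 64*sin(u)^2, so EG − F² = 4096*sin(u)^2. Taking the positive square root: √(EG − F²) = 64*Abs(sin(u)). At (u, v) = (4*pi/5, -pi/6): 16*sqrt(10 - 2*sqrt(5)).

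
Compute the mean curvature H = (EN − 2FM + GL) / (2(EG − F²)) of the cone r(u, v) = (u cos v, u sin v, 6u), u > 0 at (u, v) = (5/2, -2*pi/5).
H = 6*sqrt(37)/185

With E = 37, F = 0, G = u^2, L = 0, M = 0, N = 6*sqrt(37)*u^2/(37*Abs(u)), assemble
  H = (EN − 2FM + GL) / (2(EG − F²)) = 3*sqrt(37)/(37*Abs(u)).
At (u, v) = (5/2, -2*pi/5): H = 6*sqrt(37)/185.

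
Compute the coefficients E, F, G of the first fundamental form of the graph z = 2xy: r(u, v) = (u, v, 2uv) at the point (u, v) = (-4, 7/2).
E = 50;  F = -56;  G = 65

Partials: r_u = (1, 0, 2*v), r_v = (0, 1, 2*u). As functions of (u, v):
  E = r_u · r_u = 4*v^2 + 1,
  F = r_u · r_v = 4*u*v,
  G = r_v · r_v = 4*u^2 + 1.
Evaluating at (u, v) = (-4, 7/2): E = 50, F = -56, G = 65.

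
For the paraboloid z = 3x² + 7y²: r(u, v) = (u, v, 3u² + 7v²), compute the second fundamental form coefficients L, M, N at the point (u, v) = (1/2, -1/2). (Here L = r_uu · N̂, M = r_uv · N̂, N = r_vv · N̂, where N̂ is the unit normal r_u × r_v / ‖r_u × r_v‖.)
L = 6*sqrt(59)/59;  M = 0;  N = 14*sqrt(59)/59

Compute the unit normal N̂(u, v) = (-6*u/sqrt(36*u^2 + 196*v^2 + 1), -14*v/sqrt(36*u^2 + 196*v^2 + 1), 1/sqrt(36*u^2 + 196*v^2 + 1)), and the second partials r_uu, r_uv, r_vv. Take dot products:
  L(u, v) = r_uu · N̂ = 6/sqrt(36*u^2 + 196*v^2 + 1),
  M(u, v) = r_uv · N̂ = 0,
  N(u, v) = r_vv · N̂ = 14/sqrt(36*u^2 + 196*v^2 + 1).
Evaluating at (u, v) = (1/2, -1/2):
  L = 6*sqrt(59)/59, M = 0, N = 14*sqrt(59)/59.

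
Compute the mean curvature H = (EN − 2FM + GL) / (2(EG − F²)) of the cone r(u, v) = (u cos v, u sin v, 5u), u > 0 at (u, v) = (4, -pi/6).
H = 5*sqrt(26)/208

With E = 26, F = 0, G = u^2, L = 0, M = 0, N = 5*sqrt(26)*u^2/(26*Abs(u)), assemble
  H = (EN − 2FM + GL) / (2(EG − F²)) = 5*sqrt(26)/(52*Abs(u)).
At (u, v) = (4, -pi/6): H = 5*sqrt(26)/208.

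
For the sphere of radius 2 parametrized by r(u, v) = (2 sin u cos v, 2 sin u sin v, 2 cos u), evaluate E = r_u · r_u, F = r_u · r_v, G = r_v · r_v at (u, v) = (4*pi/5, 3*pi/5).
E = 4;  F = 0;  G = 5/2 - sqrt(5)/2

Partials: r_u = (2*cos(u)*cos(v), 2*sin(v)*cos(u), -2*sin(u)), r_v = (-2*sin(u)*sin(v), 2*sin(u)*cos(v), 0). As functions of (u, v):
  E = r_u · r_u = 4,
  F = r_u · r_v = 0,
  G = r_v · r_v = 4*sin(u)^2.
Evaluating at (u, v) = (4*pi/5, 3*pi/5): E = 4, F = 0, G = 5/2 - sqrt(5)/2.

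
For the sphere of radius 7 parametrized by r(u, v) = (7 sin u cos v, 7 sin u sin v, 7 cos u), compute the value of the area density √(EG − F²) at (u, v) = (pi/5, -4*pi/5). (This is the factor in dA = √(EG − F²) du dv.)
√(EG − F²)|_{(pi/5, -4*pi/5)} = 49*sqrt(10 - 2*sqrt(5))/4

E = 49, F = 0, G = 49*sin(u)^2, so EG − F² = 2401*sin(u)^2. Taking the positive square root: √(EG − F²) = 49*Abs(sin(u)). At (u, v) = (pi/5, -4*pi/5): 49*sqrt(10 - 2*sqrt(5))/4.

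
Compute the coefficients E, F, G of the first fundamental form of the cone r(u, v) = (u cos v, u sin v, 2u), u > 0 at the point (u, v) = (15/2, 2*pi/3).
E = 5;  F = 0;  G = 225/4

Partials: r_u = (cos(v), sin(v), 2), r_v = (-u*sin(v), u*cos(v), 0). As functions of (u, v):
  E = r_u · r_u = 5,
  F = r_u · r_v = 0,
  G = r_v · r_v = u^2.
Evaluating at (u, v) = (15/2, 2*pi/3): E = 5, F = 0, G = 225/4.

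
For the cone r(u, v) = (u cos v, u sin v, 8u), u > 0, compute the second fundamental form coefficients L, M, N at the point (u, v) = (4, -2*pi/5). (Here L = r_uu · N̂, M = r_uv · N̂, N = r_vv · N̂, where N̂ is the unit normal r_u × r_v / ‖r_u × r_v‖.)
L = 0;  M = 0;  N = 32*sqrt(65)/65

Compute the unit normal N̂(u, v) = (-8*sqrt(65)*u*cos(v)/(65*Abs(u)), -8*sqrt(65)*u*sin(v)/(65*Abs(u)), sqrt(65)*u/(65*Abs(u))), and the second partials r_uu, r_uv, r_vv. Take dot products:
  L(u, v) = r_uu · N̂ = 0,
  M(u, v) = r_uv · N̂ = 0,
  N(u, v) = r_vv · N̂ = 8*sqrt(65)*u^2/(65*Abs(u)).
Evaluating at (u, v) = (4, -2*pi/5):
  L = 0, M = 0, N = 32*sqrt(65)/65.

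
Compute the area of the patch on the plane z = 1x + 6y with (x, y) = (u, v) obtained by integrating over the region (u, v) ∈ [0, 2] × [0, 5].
Area = 10*sqrt(38)

Area = ∫∫ √(EG − F²) du dv with √(EG − F²) = sqrt(38). Integrating over [0, 2] × [0, 5] gives 10*sqrt(38).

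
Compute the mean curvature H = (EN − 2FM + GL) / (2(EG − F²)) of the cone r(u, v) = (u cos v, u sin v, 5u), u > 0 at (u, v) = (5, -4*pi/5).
H = sqrt(26)/52

With E = 26, F = 0, G = u^2, L = 0, M = 0, N = 5*sqrt(26)*u^2/(26*Abs(u)), assemble
  H = (EN − 2FM + GL) / (2(EG − F²)) = 5*sqrt(26)/(52*Abs(u)).
At (u, v) = (5, -4*pi/5): H = sqrt(26)/52.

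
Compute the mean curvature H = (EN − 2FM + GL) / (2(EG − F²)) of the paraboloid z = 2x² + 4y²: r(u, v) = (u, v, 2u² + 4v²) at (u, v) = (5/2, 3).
H = 1558*sqrt(677)/458329

With E = 16*u^2 + 1, F = 32*u*v, G = 64*v^2 + 1, L = 4/sqrt(16*u^2 + 64*v^2 + 1), M = 0, N = 8/sqrt(16*u^2 + 64*v^2 + 1), assemble
  H = (EN − 2FM + GL) / (2(EG − F²)) = 2*(32*u^2 + 64*v^2 + 3)/(16*u^2 + 64*v^2 + 1)^(3/2).
At (u, v) = (5/2, 3): H = 1558*sqrt(677)/458329.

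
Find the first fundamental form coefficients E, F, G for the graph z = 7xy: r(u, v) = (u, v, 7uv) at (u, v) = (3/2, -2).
E = 197;  F = -147;  G = 445/4

Partials: r_u = (1, 0, 7*v), r_v = (0, 1, 7*u). As functions of (u, v):
  E = r_u · r_u = 49*v^2 + 1,
  F = r_u · r_v = 49*u*v,
  G = r_v · r_v = 49*u^2 + 1.
Evaluating at (u, v) = (3/2, -2): E = 197, F = -147, G = 445/4.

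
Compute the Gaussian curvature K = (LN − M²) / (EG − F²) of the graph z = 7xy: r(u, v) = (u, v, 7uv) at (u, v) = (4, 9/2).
K = -784/50537881

Coefficients of the first fundamental form: E = 49*v^2 + 1, F = 49*u*v, G = 49*u^2 + 1.
Coefficients of the second fundamental form: L = 0, M = 7/sqrt(49*u^2 + 49*v^2 + 1), N = 0.
Assemble K = (LN − M²)/(EG − F²) = -49/(2401*u^4 + 4802*u^2*v^2 + 98*u^2 + 2401*v^4 + 98*v^2 + 1). At (u, v) = (4, 9/2): K = -784/50537881.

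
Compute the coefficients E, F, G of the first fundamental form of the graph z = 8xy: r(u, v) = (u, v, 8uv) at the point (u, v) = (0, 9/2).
E = 1297;  F = 0;  G = 1

Partials: r_u = (1, 0, 8*v), r_v = (0, 1, 8*u). As functions of (u, v):
  E = r_u · r_u = 64*v^2 + 1,
  F = r_u · r_v = 64*u*v,
  G = r_v · r_v = 64*u^2 + 1.
Evaluating at (u, v) = (0, 9/2): E = 1297, F = 0, G = 1.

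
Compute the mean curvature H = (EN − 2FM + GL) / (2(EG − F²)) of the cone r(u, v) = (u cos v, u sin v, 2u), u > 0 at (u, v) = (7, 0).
H = sqrt(5)/35

With E = 5, F = 0, G = u^2, L = 0, M = 0, N = 2*sqrt(5)*u^2/(5*Abs(u)), assemble
  H = (EN − 2FM + GL) / (2(EG − F²)) = sqrt(5)/(5*Abs(u)).
At (u, v) = (7, 0): H = sqrt(5)/35.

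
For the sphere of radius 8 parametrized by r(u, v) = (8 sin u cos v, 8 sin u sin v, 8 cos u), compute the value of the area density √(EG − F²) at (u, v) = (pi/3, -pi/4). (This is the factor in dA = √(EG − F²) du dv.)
√(EG − F²)|_{(pi/3, -pi/4)} = 32*sqrt(3)

E = 64, F = 0, G = 64*sin(u)^2, so EG − F² = 4096*sin(u)^2. Taking the positive square root: √(EG − F²) = 64*Abs(sin(u)). At (u, v) = (pi/3, -pi/4): 32*sqrt(3).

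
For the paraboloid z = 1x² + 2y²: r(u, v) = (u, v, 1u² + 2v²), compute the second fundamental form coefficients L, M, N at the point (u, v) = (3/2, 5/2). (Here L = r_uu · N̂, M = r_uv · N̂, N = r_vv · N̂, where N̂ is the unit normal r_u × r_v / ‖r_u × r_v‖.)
L = sqrt(110)/55;  M = 0;  N = 2*sqrt(110)/55

Compute the unit normal N̂(u, v) = (-2*u/sqrt(4*u^2 + 16*v^2 + 1), -4*v/sqrt(4*u^2 + 16*v^2 + 1), 1/sqrt(4*u^2 + 16*v^2 + 1)), and the second partials r_uu, r_uv, r_vv. Take dot products:
  L(u, v) = r_uu · N̂ = 2/sqrt(4*u^2 + 16*v^2 + 1),
  M(u, v) = r_uv · N̂ = 0,
  N(u, v) = r_vv · N̂ = 4/sqrt(4*u^2 + 16*v^2 + 1).
Evaluating at (u, v) = (3/2, 5/2):
  L = sqrt(110)/55, M = 0, N = 2*sqrt(110)/55.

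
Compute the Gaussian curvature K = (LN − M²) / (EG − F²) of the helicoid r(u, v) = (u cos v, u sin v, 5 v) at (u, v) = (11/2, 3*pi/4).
K = -400/48841

Coefficients of the first fundamental form: E = 1, F = 0, G = u^2 + 25.
Coefficients of the second fundamental form: L = 0, M = -5/sqrt(u^2 + 25), N = 0.
Assemble K = (LN − M²)/(EG − F²) = -25/(u^2 + 25)^2. At (u, v) = (11/2, 3*pi/4): K = -400/48841.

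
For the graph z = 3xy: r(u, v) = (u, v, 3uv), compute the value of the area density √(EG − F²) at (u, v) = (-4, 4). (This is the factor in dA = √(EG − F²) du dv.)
√(EG − F²)|_{(-4, 4)} = 17

E = 9*v^2 + 1, F = 9*u*v, G = 9*u^2 + 1, so EG − F² = 9*u^2 + 9*v^2 + 1. Taking the positive square root: √(EG − F²) = sqrt(9*u^2 + 9*v^2 + 1). At (u, v) = (-4, 4): 17.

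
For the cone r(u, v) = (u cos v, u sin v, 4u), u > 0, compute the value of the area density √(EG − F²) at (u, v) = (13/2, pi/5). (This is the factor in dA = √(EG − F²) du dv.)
√(EG − F²)|_{(13/2, pi/5)} = 13*sqrt(17)/2

E = 17, F = 0, G = u^2, so EG − F² = 17*u^2. Taking the positive square root: √(EG − F²) = sqrt(17)*Abs(u). At (u, v) = (13/2, pi/5): 13*sqrt(17)/2.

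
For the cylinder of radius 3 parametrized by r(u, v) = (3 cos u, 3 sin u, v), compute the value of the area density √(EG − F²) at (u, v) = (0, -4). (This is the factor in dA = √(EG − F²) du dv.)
√(EG − F²)|_{(0, -4)} = 3

E = 9, F = 0, G = 1, so EG − F² = 9. Taking the positive square root: √(EG − F²) = 3. At (u, v) = (0, -4): 3.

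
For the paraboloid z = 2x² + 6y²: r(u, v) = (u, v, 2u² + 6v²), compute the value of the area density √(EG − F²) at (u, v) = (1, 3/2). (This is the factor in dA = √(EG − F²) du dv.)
√(EG − F²)|_{(1, 3/2)} = sqrt(341)

E = 16*u^2 + 1, F = 48*u*v, G = 144*v^2 + 1, so EG − F² = 16*u^2 + 144*v^2 + 1. Taking the positive square root: √(EG − F²) = sqrt(16*u^2 + 144*v^2 + 1). At (u, v) = (1, 3/2): sqrt(341).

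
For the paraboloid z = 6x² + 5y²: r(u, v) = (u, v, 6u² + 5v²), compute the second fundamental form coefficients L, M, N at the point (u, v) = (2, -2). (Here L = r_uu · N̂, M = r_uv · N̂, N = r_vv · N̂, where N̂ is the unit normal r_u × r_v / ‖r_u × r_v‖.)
L = 12*sqrt(977)/977;  M = 0;  N = 10*sqrt(977)/977

Compute the unit normal N̂(u, v) = (-12*u/sqrt(144*u^2 + 100*v^2 + 1), -10*v/sqrt(144*u^2 + 100*v^2 + 1), 1/sqrt(144*u^2 + 100*v^2 + 1)), and the second partials r_uu, r_uv, r_vv. Take dot products:
  L(u, v) = r_uu · N̂ = 12/sqrt(144*u^2 + 100*v^2 + 1),
  M(u, v) = r_uv · N̂ = 0,
  N(u, v) = r_vv · N̂ = 10/sqrt(144*u^2 + 100*v^2 + 1).
Evaluating at (u, v) = (2, -2):
  L = 12*sqrt(977)/977, M = 0, N = 10*sqrt(977)/977.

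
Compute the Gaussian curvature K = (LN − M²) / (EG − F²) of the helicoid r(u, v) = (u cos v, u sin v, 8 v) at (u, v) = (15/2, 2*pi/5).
K = -1024/231361

Coefficients of the first fundamental form: E = 1, F = 0, G = u^2 + 64.
Coefficients of the second fundamental form: L = 0, M = -8/sqrt(u^2 + 64), N = 0.
Assemble K = (LN − M²)/(EG − F²) = -64/(u^2 + 64)^2. At (u, v) = (15/2, 2*pi/5): K = -1024/231361.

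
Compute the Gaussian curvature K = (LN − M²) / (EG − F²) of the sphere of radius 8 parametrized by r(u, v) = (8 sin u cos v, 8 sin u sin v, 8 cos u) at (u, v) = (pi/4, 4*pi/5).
K = 1/64

Coefficients of the first fundamental form: E = 64, F = 0, G = 64*sin(u)^2.
Coefficients of the second fundamental form: L = -8*sin(u)/Abs(sin(u)), M = 0, N = -8*sin(u)^3/Abs(sin(u)).
Assemble K = (LN − M²)/(EG − F²) = 1/64. At (u, v) = (pi/4, 4*pi/5): K = 1/64.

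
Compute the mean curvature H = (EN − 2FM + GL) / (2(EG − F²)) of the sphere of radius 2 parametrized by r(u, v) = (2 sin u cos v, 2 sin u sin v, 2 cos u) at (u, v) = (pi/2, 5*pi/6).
H = -1/2

With E = 4, F = 0, G = 4*sin(u)^2, L = -2*sin(u)/Abs(sin(u)), M = 0, N = -2*sin(u)^3/Abs(sin(u)), assemble
  H = (EN − 2FM + GL) / (2(EG − F²)) = -sin(u)/(2*Abs(sin(u))).
At (u, v) = (pi/2, 5*pi/6): H = -1/2.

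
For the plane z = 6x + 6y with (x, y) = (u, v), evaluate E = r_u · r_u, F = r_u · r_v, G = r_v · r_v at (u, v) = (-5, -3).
E = 37;  F = 36;  G = 37

Partials: r_u = (1, 0, 6), r_v = (0, 1, 6). As functions of (u, v):
  E = r_u · r_u = 37,
  F = r_u · r_v = 36,
  G = r_v · r_v = 37.
Evaluating at (u, v) = (-5, -3): E = 37, F = 36, G = 37.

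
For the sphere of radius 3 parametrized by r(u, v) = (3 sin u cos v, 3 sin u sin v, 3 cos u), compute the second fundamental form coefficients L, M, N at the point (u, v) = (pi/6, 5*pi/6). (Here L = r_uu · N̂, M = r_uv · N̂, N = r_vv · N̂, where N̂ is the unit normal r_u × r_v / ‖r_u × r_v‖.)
L = -3;  M = 0;  N = -3/4

Compute the unit normal N̂(u, v) = (sin(u)^2*cos(v)/Abs(sin(u)), sin(u)^2*sin(v)/Abs(sin(u)), sin(2*u)/(2*Abs(sin(u)))), and the second partials r_uu, r_uv, r_vv. Take dot products:
  L(u, v) = r_uu · N̂ = -3*sin(u)/Abs(sin(u)),
  M(u, v) = r_uv · N̂ = 0,
  N(u, v) = r_vv · N̂ = -3*sin(u)^3/Abs(sin(u)).
Evaluating at (u, v) = (pi/6, 5*pi/6):
  L = -3, M = 0, N = -3/4.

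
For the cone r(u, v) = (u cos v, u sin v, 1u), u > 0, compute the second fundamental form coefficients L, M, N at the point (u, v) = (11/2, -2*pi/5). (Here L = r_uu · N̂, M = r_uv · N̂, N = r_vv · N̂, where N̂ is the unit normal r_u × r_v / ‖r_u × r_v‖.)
L = 0;  M = 0;  N = 11*sqrt(2)/4

Compute the unit normal N̂(u, v) = (-sqrt(2)*u*cos(v)/(2*Abs(u)), -sqrt(2)*u*sin(v)/(2*Abs(u)), sqrt(2)*u/(2*Abs(u))), and the second partials r_uu, r_uv, r_vv. Take dot products:
  L(u, v) = r_uu · N̂ = 0,
  M(u, v) = r_uv · N̂ = 0,
  N(u, v) = r_vv · N̂ = sqrt(2)*u^2/(2*Abs(u)).
Evaluating at (u, v) = (11/2, -2*pi/5):
  L = 0, M = 0, N = 11*sqrt(2)/4.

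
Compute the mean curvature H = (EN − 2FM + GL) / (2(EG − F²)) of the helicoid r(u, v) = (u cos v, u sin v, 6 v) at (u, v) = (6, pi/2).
H = 0

With E = 1, F = 0, G = u^2 + 36, L = 0, M = -6/sqrt(u^2 + 36), N = 0, assemble
  H = (EN − 2FM + GL) / (2(EG − F²)) = 0.
At (u, v) = (6, pi/2): H = 0.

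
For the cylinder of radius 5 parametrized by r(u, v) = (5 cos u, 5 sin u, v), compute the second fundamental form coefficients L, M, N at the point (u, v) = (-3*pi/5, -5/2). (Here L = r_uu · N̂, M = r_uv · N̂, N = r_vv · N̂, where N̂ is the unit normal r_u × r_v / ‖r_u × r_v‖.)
L = -5;  M = 0;  N = 0

Compute the unit normal N̂(u, v) = (cos(u), sin(u), 0), and the second partials r_uu, r_uv, r_vv. Take dot products:
  L(u, v) = r_uu · N̂ = -5,
  M(u, v) = r_uv · N̂ = 0,
  N(u, v) = r_vv · N̂ = 0.
Evaluating at (u, v) = (-3*pi/5, -5/2):
  L = -5, M = 0, N = 0.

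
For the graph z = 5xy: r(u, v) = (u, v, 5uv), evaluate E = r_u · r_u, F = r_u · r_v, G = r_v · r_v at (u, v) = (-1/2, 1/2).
E = 29/4;  F = -25/4;  G = 29/4

Partials: r_u = (1, 0, 5*v), r_v = (0, 1, 5*u). As functions of (u, v):
  E = r_u · r_u = 25*v^2 + 1,
  F = r_u · r_v = 25*u*v,
  G = r_v · r_v = 25*u^2 + 1.
Evaluating at (u, v) = (-1/2, 1/2): E = 29/4, F = -25/4, G = 29/4.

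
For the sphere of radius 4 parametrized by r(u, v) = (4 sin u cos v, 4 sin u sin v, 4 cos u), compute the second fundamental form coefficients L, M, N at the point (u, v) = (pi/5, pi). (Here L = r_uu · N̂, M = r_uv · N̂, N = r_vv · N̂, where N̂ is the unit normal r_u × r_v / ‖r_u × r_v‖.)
L = -4;  M = 0;  N = -5/2 + sqrt(5)/2

Compute the unit normal N̂(u, v) = (sin(u)^2*cos(v)/Abs(sin(u)), sin(u)^2*sin(v)/Abs(sin(u)), sin(2*u)/(2*Abs(sin(u)))), and the second partials r_uu, r_uv, r_vv. Take dot products:
  L(u, v) = r_uu · N̂ = -4*sin(u)/Abs(sin(u)),
  M(u, v) = r_uv · N̂ = 0,
  N(u, v) = r_vv · N̂ = -4*sin(u)^3/Abs(sin(u)).
Evaluating at (u, v) = (pi/5, pi):
  L = -4, M = 0, N = -5/2 + sqrt(5)/2.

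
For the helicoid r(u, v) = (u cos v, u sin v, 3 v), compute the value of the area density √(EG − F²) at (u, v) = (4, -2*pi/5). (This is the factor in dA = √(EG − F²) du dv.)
√(EG − F²)|_{(4, -2*pi/5)} = 5

E = 1, F = 0, G = u^2 + 9, so EG − F² = u^2 + 9. Taking the positive square root: √(EG − F²) = sqrt(u^2 + 9). At (u, v) = (4, -2*pi/5): 5.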